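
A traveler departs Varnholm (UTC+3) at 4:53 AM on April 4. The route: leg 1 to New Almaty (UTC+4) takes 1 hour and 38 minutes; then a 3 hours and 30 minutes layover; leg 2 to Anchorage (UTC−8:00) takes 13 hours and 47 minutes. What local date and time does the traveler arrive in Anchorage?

12:48 PM on April 4

Convert departure to UTC: 4:53 AM − 3:00 = 1:53 AM UTC on Apr 4.
Add 1 hour and 38 minutes leg 1 → 3:31 AM UTC.
Add 3 hours and 30 minutes layover in New Almaty → 7:01 AM UTC.
Add 13 hours 47 minutes leg 2 → 8:48 PM UTC.
Anchorage is UTC−8:00, so local arrival = 8:48 PM − 8:00 = 12:48 PM on Apr 4.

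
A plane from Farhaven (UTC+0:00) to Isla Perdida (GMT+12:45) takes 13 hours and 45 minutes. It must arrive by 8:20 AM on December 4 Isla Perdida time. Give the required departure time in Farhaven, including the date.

5:50 AM on December 3

Target arrival in UTC: 8:20 AM − 12:45 = 7:35 PM on Dec 3.
Subtract 13 hours 45 minutes → departure 5:50 AM UTC on Dec 3.
Farhaven is UTC+0, so departure is 5:50 AM on Dec 3.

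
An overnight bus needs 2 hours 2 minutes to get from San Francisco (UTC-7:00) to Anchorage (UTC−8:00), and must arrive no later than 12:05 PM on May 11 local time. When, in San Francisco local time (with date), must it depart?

Target arrival in UTC: 12:05 PM + 8:00 = 8:05 PM on May 11.
Subtract 2 hours 2 minutes → departure 6:03 PM UTC on May 11.
San Francisco is UTC−7:00: 6:03 PM − 7:00 = 11:03 AM on May 11.

11:03 AM on May 11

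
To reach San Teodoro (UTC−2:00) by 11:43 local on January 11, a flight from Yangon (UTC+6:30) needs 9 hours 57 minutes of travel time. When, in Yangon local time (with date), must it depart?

Target arrival in UTC: 11:43 + 2:00 = 13:43 on Jan 11.
Subtract 9 hours 57 minutes → departure 03:46 UTC on Jan 11.
Yangon is UTC+6:30: 03:46 + 6:30 = 10:16 on Jan 11.

10:16 on January 11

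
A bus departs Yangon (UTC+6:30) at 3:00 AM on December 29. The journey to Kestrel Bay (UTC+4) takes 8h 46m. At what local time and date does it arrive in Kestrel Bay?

Kestrel Bay is 2:30 behind Yangon.
After 8 hours 46 minutes it is 11:46 AM in Yangon.
Shift by the zone difference: 11:46 AM − 2:30 = 9:16 AM on Dec 29 in Kestrel Bay.

9:16 AM on Dec 29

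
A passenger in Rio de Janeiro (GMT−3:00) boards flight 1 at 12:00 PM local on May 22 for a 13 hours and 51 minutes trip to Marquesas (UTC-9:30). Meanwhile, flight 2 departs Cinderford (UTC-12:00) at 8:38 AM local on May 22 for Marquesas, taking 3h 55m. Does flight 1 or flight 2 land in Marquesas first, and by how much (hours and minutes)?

Flight 1 in UTC: 12:00 PM + 3:00 = 3:00 PM on May 22.
+13 hours 51 minutes → arrive 4:51 AM UTC on May 23.
Flight 2 in UTC: 8:38 AM + 12:00 = 8:38 PM on May 22.
+3 hours and 55 minutes → arrive 12:33 AM UTC on May 23.
Flight 2 lands earlier by 4 hours 18 minutes.

the second, by 4 hours 18 minutes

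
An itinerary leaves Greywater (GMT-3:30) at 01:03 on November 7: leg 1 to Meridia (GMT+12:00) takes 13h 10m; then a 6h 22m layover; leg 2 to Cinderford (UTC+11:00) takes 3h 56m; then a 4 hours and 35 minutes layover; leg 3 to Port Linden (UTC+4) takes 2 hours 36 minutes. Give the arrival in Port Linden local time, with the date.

Convert departure to UTC: 01:03 + 3:30 = 04:33 UTC on Nov 7.
Add 13 hours and 10 minutes leg 1 → 17:43 UTC.
Add 6 hours and 22 minutes layover in Meridia → 00:05 UTC (Nov 8).
Add 3 hours and 56 minutes leg 2 → 04:01 UTC.
Add 4 hours 35 minutes layover in Cinderford → 08:36 UTC.
Add 2 hours 36 minutes leg 3 → 11:12 UTC.
Port Linden is UTC+4:00, so local arrival = 11:12 + 4:00 = 15:12 on Nov 8.

15:12 on November 8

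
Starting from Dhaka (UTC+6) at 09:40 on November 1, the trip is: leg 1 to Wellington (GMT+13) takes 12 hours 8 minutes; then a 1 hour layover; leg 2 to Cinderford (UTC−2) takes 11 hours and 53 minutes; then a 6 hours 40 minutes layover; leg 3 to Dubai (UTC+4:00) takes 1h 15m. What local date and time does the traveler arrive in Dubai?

Convert departure to UTC: 09:40 − 6:00 = 03:40 UTC on Nov 1.
Add 12 hours 8 minutes leg 1 → 15:48 UTC.
Add 1 hour layover in Wellington → 16:48 UTC.
Add 11 hours 53 minutes leg 2 → 04:41 UTC (Nov 2).
Add 6 hours 40 minutes layover in Cinderford → 11:21 UTC.
Add 1 hour 15 minutes leg 3 → 12:36 UTC.
Dubai is UTC+4:00, so local arrival = 12:36 + 4:00 = 16:36 on Nov 2.

16:36 on Nov 2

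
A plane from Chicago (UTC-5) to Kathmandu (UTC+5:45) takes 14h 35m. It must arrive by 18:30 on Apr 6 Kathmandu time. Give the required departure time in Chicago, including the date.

Target arrival in UTC: 18:30 − 5:45 = 12:45 on Apr 6.
Subtract 14 hours and 35 minutes → departure 22:10 UTC on Apr 5.
Chicago is UTC−5:00: 22:10 − 5:00 = 17:10 on Apr 5.

17:10 on April 5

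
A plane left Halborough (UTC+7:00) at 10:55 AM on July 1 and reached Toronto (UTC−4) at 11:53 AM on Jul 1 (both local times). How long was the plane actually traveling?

Departure in UTC: 10:55 AM − 7:00 = 3:55 AM on Jul 1.
Arrival in UTC: 11:53 AM + 4:00 = 3:53 PM on Jul 1.
Elapsed = 3:53 PM − 3:55 AM = 11 hours 58 minutes.

11 hours 58 minutes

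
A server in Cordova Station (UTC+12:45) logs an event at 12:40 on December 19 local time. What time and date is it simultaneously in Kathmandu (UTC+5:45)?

Kathmandu is 7:00 behind Cordova Station.
Shift by the zone difference: 12:40 − 7:00 = 05:40 on Dec 19 in Kathmandu.

05:40 on December 19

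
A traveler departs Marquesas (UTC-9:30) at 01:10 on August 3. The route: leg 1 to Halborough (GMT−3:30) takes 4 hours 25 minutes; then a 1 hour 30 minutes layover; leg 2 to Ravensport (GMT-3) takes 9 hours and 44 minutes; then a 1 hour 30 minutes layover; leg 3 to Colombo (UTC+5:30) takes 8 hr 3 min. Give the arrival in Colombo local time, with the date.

Convert departure to UTC: 01:10 + 9:30 = 10:40 UTC on Aug 3.
Add 4 hours 25 minutes leg 1 → 15:05 UTC.
Add 1 hour and 30 minutes layover in Halborough → 16:35 UTC.
Add 9 hours and 44 minutes leg 2 → 02:19 UTC (Aug 4).
Add 1 hour and 30 minutes layover in Ravensport → 03:49 UTC.
Add 8 hours 3 minutes leg 3 → 11:52 UTC.
Colombo is UTC+5:30, so local arrival = 11:52 + 5:30 = 17:22 on Aug 4.

17:22 on August 4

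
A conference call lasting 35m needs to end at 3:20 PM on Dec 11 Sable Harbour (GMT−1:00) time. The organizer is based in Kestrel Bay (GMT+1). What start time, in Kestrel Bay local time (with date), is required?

Target end time in UTC: 3:20 PM + 1:00 = 4:20 PM on Dec 11.
Subtract 35 minutes → start 3:45 PM UTC on Dec 11.
Kestrel Bay is UTC+1:00: 3:45 PM + 1:00 = 4:45 PM on Dec 11.

4:45 PM on Dec 11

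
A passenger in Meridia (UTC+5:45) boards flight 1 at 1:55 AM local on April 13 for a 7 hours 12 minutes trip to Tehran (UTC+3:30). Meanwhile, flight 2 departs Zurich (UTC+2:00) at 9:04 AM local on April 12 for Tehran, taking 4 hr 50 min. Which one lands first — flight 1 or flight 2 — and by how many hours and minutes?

Flight 1 in UTC: 1:55 AM − 5:45 = 8:10 PM on Apr 12.
+7 hours and 12 minutes → arrive 3:22 AM UTC on Apr 13.
Flight 2 in UTC: 9:04 AM − 2:00 = 7:04 AM on Apr 12.
+4 hours 50 minutes → arrive 11:54 AM UTC on Apr 12.
Flight 2 lands earlier by 15 hours 28 minutes.

the second, by 15 hours 28 minutes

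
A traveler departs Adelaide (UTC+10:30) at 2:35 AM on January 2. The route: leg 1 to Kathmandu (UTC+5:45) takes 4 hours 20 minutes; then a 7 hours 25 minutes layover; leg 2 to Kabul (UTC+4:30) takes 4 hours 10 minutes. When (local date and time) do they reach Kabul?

12:30 PM on January 2

Convert departure to UTC: 2:35 AM − 10:30 = 4:05 PM UTC on Jan 1.
Add 4 hours and 20 minutes leg 1 → 8:25 PM UTC.
Add 7 hours 25 minutes layover in Kathmandu → 3:50 AM UTC (Jan 2).
Add 4 hours 10 minutes leg 2 → 8:00 AM UTC.
Kabul is UTC+4:30, so local arrival = 8:00 AM + 4:30 = 12:30 PM on Jan 2.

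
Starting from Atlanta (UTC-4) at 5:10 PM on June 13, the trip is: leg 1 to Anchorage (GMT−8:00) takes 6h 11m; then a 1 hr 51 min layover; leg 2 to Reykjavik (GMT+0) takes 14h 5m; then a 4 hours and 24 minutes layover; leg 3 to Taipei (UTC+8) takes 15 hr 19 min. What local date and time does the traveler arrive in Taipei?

Convert departure to UTC: 5:10 PM + 4:00 = 9:10 PM UTC on Jun 13.
Add 6 hours 11 minutes leg 1 → 3:21 AM UTC (Jun 14).
Add 1 hour 51 minutes layover in Anchorage → 5:12 AM UTC.
Add 14 hours and 5 minutes leg 2 → 7:17 PM UTC.
Add 4 hours 24 minutes layover in Reykjavik → 11:41 PM UTC.
Add 15 hours 19 minutes leg 3 → 3:00 PM UTC (Jun 15).
Taipei is UTC+8:00, so local arrival = 3:00 PM + 8:00 = 11:00 PM on Jun 15.

11:00 PM on June 15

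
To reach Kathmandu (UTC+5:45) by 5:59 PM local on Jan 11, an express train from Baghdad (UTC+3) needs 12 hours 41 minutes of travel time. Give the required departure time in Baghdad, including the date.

2:33 AM on January 11

Target arrival in UTC: 5:59 PM − 5:45 = 12:14 PM on Jan 11.
Subtract 12 hours 41 minutes → departure 11:33 PM UTC on Jan 10.
Baghdad is UTC+3:00: 11:33 PM + 3:00 = 2:33 AM on Jan 11.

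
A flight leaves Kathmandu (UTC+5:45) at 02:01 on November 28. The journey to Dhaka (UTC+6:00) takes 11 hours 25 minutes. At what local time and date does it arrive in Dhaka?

Dhaka is 0:15 ahead of Kathmandu.
After 11 hours 25 minutes it is 13:26 in Kathmandu.
Shift by the zone difference: 13:26 + 0:15 = 13:41 on Nov 28 in Dhaka.

13:41 on November 28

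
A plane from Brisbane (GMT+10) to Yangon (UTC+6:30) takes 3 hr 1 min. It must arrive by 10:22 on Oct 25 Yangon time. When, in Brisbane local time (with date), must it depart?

Target arrival in UTC: 10:22 − 6:30 = 03:52 on Oct 25.
Subtract 3 hours and 1 minute → departure 00:51 UTC on Oct 25.
Brisbane is UTC+10:00: 00:51 + 10:00 = 10:51 on Oct 25.

10:51 on October 25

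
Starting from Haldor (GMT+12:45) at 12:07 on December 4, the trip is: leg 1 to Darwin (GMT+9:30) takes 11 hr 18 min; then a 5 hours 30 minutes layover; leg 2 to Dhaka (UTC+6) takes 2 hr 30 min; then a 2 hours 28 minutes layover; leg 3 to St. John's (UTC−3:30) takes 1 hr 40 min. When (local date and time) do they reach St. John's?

19:18 on Dec 4

Convert departure to UTC: 12:07 − 12:45 = 23:22 UTC on Dec 3.
Add 11 hours and 18 minutes leg 1 → 10:40 UTC (Dec 4).
Add 5 hours and 30 minutes layover in Darwin → 16:10 UTC.
Add 2 hours and 30 minutes leg 2 → 18:40 UTC.
Add 2 hours 28 minutes layover in Dhaka → 21:08 UTC.
Add 1 hour 40 minutes leg 3 → 22:48 UTC.
St. John's is UTC−3:30, so local arrival = 22:48 − 3:30 = 19:18 on Dec 4.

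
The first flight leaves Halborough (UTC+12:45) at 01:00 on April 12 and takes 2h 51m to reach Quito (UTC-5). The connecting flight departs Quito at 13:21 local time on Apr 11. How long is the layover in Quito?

Convert departure to UTC: 01:00 − 12:45 = 12:15 UTC on Apr 11.
Add 2 hours 51 minutes flight time → 15:06 UTC.
Quito is UTC−5:00, so local arrival = 15:06 − 5:00 = 10:06 on Apr 11.
Layover = 13:21 − 10:06 = 3 hours 15 minutes.

3 hours 15 minutes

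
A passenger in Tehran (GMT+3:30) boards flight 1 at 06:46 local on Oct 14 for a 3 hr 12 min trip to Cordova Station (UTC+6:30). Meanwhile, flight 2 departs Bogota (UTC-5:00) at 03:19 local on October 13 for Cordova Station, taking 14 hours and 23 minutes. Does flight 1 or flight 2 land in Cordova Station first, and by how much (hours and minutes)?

Flight 1 in UTC: 06:46 − 3:30 = 03:16 on Oct 14.
+3 hours and 12 minutes → arrive 06:28 UTC on Oct 14.
Flight 2 in UTC: 03:19 + 5:00 = 08:19 on Oct 13.
+14 hours 23 minutes → arrive 22:42 UTC on Oct 13.
Flight 2 lands earlier by 7 hours 46 minutes.

the second, by 7 hours 46 minutes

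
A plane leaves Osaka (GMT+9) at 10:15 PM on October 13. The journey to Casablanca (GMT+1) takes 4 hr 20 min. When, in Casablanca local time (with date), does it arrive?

6:35 PM on October 13

Convert departure to UTC: 10:15 PM − 9:00 = 1:15 PM UTC on Oct 13.
Add 4 hours 20 minutes travel time → 5:35 PM UTC.
Casablanca is UTC+1:00, so local arrival = 5:35 PM + 1:00 = 6:35 PM on Oct 13.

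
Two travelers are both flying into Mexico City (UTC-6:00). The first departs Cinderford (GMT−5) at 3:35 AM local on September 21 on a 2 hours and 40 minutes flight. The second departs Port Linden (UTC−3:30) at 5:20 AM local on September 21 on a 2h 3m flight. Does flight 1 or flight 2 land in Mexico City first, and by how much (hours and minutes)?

Flight 1 in UTC: 3:35 AM + 5:00 = 8:35 AM on Sep 21.
+2 hours and 40 minutes → arrive 11:15 AM UTC on Sep 21.
Flight 2 in UTC: 5:20 AM + 3:30 = 8:50 AM on Sep 21.
+2 hours 3 minutes → arrive 10:53 AM UTC on Sep 21.
Flight 2 lands earlier by 22 minutes.

the second, by 22 minutes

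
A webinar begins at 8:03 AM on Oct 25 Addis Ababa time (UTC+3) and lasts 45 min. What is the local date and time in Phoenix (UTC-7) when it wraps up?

10:48 PM on Oct 24

Convert start to UTC: 8:03 AM − 3:00 = 5:03 AM UTC on Oct 25.
Add 45 minutes duration → 5:48 AM UTC.
Phoenix is UTC−7:00, so local end time = 5:48 AM − 7:00 = 10:48 PM on Oct 24.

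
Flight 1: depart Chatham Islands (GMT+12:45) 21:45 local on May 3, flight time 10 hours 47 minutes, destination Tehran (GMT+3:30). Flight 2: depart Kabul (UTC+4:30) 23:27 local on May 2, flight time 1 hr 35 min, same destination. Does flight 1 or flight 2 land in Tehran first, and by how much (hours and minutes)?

Flight 1 in UTC: 21:45 − 12:45 = 09:00 on May 3.
+10 hours 47 minutes → arrive 19:47 UTC on May 3.
Flight 2 in UTC: 23:27 − 4:30 = 18:57 on May 2.
+1 hour and 35 minutes → arrive 20:32 UTC on May 2.
Flight 2 lands earlier by 23 hours 15 minutes.

the second, by 23 hours 15 minutes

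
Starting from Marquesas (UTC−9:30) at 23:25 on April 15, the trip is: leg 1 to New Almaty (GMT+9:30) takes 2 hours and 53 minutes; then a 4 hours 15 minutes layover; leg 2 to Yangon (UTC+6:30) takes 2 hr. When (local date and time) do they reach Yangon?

00:33 on Apr 17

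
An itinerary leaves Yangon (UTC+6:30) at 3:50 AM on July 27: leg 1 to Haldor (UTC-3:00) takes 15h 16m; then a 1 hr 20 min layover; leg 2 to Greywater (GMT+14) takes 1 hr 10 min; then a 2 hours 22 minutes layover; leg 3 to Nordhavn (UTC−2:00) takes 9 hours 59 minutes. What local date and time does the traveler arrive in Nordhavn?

Convert departure to UTC: 3:50 AM − 6:30 = 9:20 PM UTC on Jul 26.
Add 15 hours 16 minutes leg 1 → 12:36 PM UTC (Jul 27).
Add 1 hour and 20 minutes layover in Haldor → 1:56 PM UTC.
Add 1 hour 10 minutes leg 2 → 3:06 PM UTC.
Add 2 hours and 22 minutes layover in Greywater → 5:28 PM UTC.
Add 9 hours and 59 minutes leg 3 → 3:27 AM UTC (Jul 28).
Nordhavn is UTC−2:00, so local arrival = 3:27 AM − 2:00 = 1:27 AM on Jul 28.

1:27 AM on July 28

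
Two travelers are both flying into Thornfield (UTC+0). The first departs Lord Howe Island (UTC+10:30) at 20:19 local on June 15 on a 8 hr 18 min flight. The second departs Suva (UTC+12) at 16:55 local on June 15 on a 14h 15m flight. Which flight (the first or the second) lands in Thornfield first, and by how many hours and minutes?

the first, by 1 hour 3 minutes

Flight 1 in UTC: 20:19 − 10:30 = 09:49 on Jun 15.
+8 hours and 18 minutes → arrive 18:07 UTC on Jun 15.
Flight 2 in UTC: 16:55 − 12:00 = 04:55 on Jun 15.
+14 hours and 15 minutes → arrive 19:10 UTC on Jun 15.
Flight 1 lands earlier by 1 hour 3 minutes.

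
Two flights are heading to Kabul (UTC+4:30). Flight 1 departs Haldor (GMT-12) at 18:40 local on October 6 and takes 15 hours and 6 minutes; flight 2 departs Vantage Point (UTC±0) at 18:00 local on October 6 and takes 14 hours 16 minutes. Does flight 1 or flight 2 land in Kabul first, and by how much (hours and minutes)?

Flight 1 in UTC: 18:40 + 12:00 = 06:40 on Oct 7.
+15 hours 6 minutes → arrive 21:46 UTC on Oct 7.
Flight 2 departs at 18:00 UTC (Oct 6).
+14 hours and 16 minutes → arrive 08:16 UTC on Oct 7.
Flight 2 lands earlier by 13 hours 30 minutes.

the second, by 13 hours 30 minutes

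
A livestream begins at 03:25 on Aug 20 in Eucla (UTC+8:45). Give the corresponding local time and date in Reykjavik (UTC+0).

18:40 on Aug 19

In UTC: 03:25 − 8:45 = 18:40 on Aug 19.
Reykjavik is UTC+0, so it is 18:40 on Aug 19.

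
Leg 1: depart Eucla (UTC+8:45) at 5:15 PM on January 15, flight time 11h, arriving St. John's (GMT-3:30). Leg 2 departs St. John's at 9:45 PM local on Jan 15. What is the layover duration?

5 hours 45 minutes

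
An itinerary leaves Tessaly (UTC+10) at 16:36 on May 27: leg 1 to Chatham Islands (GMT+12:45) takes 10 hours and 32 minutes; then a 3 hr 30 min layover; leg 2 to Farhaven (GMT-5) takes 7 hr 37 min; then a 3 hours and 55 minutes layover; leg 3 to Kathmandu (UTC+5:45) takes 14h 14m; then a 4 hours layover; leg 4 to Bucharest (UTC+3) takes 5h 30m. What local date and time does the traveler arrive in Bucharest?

Convert departure to UTC: 16:36 − 10:00 = 06:36 UTC on May 27.
Add 10 hours and 32 minutes leg 1 → 17:08 UTC.
Add 3 hours 30 minutes layover in Chatham Islands → 20:38 UTC.
Add 7 hours 37 minutes leg 2 → 04:15 UTC (May 28).
Add 3 hours and 55 minutes layover in Farhaven → 08:10 UTC.
Add 14 hours 14 minutes leg 3 → 22:24 UTC.
Add 4 hours layover in Kathmandu → 02:24 UTC (May 29).
Add 5 hours 30 minutes leg 4 → 07:54 UTC.
Bucharest is UTC+3:00, so local arrival = 07:54 + 3:00 = 10:54 on May 29.

10:54 on May 29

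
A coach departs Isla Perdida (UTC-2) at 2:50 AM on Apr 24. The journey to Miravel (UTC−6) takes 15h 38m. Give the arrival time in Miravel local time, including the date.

2:28 PM on Apr 24

Convert departure to UTC: 2:50 AM + 2:00 = 4:50 AM UTC on Apr 24.
Add 15 hours 38 minutes travel time → 8:28 PM UTC.
Miravel is UTC−6:00, so local arrival = 8:28 PM − 6:00 = 2:28 PM on Apr 24.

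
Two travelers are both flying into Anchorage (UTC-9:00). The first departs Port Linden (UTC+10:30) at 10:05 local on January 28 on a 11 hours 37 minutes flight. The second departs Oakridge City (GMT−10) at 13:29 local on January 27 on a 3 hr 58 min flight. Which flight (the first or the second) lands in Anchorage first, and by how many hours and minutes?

the second, by 7 hours 45 minutes

Flight 1 in UTC: 10:05 − 10:30 = 23:35 on Jan 27.
+11 hours 37 minutes → arrive 11:12 UTC on Jan 28.
Flight 2 in UTC: 13:29 + 10:00 = 23:29 on Jan 27.
+3 hours 58 minutes → arrive 03:27 UTC on Jan 28.
Flight 2 lands earlier by 7 hours 45 minutes.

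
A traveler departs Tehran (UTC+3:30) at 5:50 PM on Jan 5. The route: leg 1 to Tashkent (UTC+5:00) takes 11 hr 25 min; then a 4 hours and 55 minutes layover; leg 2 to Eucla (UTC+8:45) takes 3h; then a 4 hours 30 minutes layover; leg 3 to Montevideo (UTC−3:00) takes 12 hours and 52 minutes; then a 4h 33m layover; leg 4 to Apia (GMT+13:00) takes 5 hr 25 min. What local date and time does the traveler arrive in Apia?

2:00 AM on Jan 8

Convert departure to UTC: 5:50 PM − 3:30 = 2:20 PM UTC on Jan 5.
Add 11 hours 25 minutes leg 1 → 1:45 AM UTC (Jan 6).
Add 4 hours and 55 minutes layover in Tashkent → 6:40 AM UTC.
Add 3 hours leg 2 → 9:40 AM UTC.
Add 4 hours 30 minutes layover in Eucla → 2:10 PM UTC.
Add 12 hours and 52 minutes leg 3 → 3:02 AM UTC (Jan 7).
Add 4 hours and 33 minutes layover in Montevideo → 7:35 AM UTC.
Add 5 hours and 25 minutes leg 4 → 1:00 PM UTC.
Apia is UTC+13:00, so local arrival = 1:00 PM + 13:00 = 2:00 AM on Jan 8.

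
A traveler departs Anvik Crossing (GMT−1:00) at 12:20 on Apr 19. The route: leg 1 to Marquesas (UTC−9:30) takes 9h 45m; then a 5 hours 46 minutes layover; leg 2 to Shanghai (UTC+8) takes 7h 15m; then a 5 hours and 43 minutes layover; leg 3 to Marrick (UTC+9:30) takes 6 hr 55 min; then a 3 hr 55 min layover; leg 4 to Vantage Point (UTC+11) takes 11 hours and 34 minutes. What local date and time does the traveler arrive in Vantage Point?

03:13 on April 22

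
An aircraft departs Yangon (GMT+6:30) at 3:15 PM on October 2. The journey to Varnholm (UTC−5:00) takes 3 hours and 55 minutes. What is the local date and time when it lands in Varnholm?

7:40 AM on October 2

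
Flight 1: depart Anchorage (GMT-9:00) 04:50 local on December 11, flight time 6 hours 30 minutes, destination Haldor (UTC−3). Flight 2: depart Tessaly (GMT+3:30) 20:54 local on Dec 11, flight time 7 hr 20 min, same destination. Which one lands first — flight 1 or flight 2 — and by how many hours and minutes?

the first, by 4 hours 24 minutes

Flight 1 in UTC: 04:50 + 9:00 = 13:50 on Dec 11.
+6 hours 30 minutes → arrive 20:20 UTC on Dec 11.
Flight 2 in UTC: 20:54 − 3:30 = 17:24 on Dec 11.
+7 hours 20 minutes → arrive 00:44 UTC on Dec 12.
Flight 1 lands earlier by 4 hours 24 minutes.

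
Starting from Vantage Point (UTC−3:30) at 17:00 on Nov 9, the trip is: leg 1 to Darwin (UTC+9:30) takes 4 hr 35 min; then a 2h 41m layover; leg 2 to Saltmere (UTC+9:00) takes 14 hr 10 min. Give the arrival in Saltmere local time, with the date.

02:56 on Nov 11

Convert departure to UTC: 17:00 + 3:30 = 20:30 UTC on Nov 9.
Add 4 hours and 35 minutes leg 1 → 01:05 UTC (Nov 10).
Add 2 hours 41 minutes layover in Darwin → 03:46 UTC.
Add 14 hours and 10 minutes leg 2 → 17:56 UTC.
Saltmere is UTC+9:00, so local arrival = 17:56 + 9:00 = 02:56 on Nov 11.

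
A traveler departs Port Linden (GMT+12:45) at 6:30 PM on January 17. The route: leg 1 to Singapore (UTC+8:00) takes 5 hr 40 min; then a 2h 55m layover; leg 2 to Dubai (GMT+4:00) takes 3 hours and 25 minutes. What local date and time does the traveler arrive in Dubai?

9:45 PM on January 17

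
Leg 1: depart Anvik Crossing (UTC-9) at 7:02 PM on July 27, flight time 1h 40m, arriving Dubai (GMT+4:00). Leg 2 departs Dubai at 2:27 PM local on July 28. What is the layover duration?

Convert departure to UTC: 7:02 PM + 9:00 = 4:02 AM UTC on Jul 28.
Add 1 hour 40 minutes flight time → 5:42 AM UTC.
Dubai is UTC+4:00, so local arrival = 5:42 AM + 4:00 = 9:42 AM on Jul 28.
Layover = 2:27 PM − 9:42 AM = 4 hours 45 minutes.

4 hours 45 minutes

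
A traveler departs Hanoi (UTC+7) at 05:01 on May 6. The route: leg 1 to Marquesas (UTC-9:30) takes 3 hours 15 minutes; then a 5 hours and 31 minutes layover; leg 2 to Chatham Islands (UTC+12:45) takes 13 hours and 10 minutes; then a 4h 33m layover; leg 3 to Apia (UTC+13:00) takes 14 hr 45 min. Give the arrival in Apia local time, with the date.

04:15 on May 8

Convert departure to UTC: 05:01 − 7:00 = 22:01 UTC on May 5.
Add 3 hours 15 minutes leg 1 → 01:16 UTC (May 6).
Add 5 hours 31 minutes layover in Marquesas → 06:47 UTC.
Add 13 hours and 10 minutes leg 2 → 19:57 UTC.
Add 4 hours and 33 minutes layover in Chatham Islands → 00:30 UTC (May 7).
Add 14 hours and 45 minutes leg 3 → 15:15 UTC.
Apia is UTC+13:00, so local arrival = 15:15 + 13:00 = 04:15 on May 8.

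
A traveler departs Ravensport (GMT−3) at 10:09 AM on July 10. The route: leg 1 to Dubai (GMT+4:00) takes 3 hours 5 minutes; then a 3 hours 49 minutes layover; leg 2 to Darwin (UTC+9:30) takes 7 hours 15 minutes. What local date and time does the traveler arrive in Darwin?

12:48 PM on Jul 11

Convert departure to UTC: 10:09 AM + 3:00 = 1:09 PM UTC on Jul 10.
Add 3 hours 5 minutes leg 1 → 4:14 PM UTC.
Add 3 hours 49 minutes layover in Dubai → 8:03 PM UTC.
Add 7 hours and 15 minutes leg 2 → 3:18 AM UTC (Jul 11).
Darwin is UTC+9:30, so local arrival = 3:18 AM + 9:30 = 12:48 PM on Jul 11.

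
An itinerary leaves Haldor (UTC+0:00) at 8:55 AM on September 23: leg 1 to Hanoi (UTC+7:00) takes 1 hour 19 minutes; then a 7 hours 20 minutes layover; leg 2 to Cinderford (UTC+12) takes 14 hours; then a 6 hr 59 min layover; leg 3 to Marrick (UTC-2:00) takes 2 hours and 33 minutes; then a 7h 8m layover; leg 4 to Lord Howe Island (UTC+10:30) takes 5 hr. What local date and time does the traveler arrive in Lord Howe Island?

3:44 PM on Sep 25

Haldor is at UTC+0, so departure is already 8:55 AM UTC on Sep 23.
Add 1 hour and 19 minutes leg 1 → 10:14 AM UTC.
Add 7 hours 20 minutes layover in Hanoi → 5:34 PM UTC.
Add 14 hours leg 2 → 7:34 AM UTC (Sep 24).
Add 6 hours and 59 minutes layover in Cinderford → 2:33 PM UTC.
Add 2 hours 33 minutes leg 3 → 5:06 PM UTC.
Add 7 hours 8 minutes layover in Marrick → 12:14 AM UTC (Sep 25).
Add 5 hours leg 4 → 5:14 AM UTC.
Lord Howe Island is UTC+10:30, so local arrival = 5:14 AM + 10:30 = 3:44 PM on Sep 25.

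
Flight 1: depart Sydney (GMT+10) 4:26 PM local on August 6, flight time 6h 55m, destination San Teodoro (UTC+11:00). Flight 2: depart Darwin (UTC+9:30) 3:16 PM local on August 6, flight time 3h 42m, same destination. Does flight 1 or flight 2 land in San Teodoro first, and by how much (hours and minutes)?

the second, by 3 hours 53 minutes

Flight 1 in UTC: 4:26 PM − 10:00 = 6:26 AM on Aug 6.
+6 hours and 55 minutes → arrive 1:21 PM UTC on Aug 6.
Flight 2 in UTC: 3:16 PM − 9:30 = 5:46 AM on Aug 6.
+3 hours and 42 minutes → arrive 9:28 AM UTC on Aug 6.
Flight 2 lands earlier by 3 hours 53 minutes.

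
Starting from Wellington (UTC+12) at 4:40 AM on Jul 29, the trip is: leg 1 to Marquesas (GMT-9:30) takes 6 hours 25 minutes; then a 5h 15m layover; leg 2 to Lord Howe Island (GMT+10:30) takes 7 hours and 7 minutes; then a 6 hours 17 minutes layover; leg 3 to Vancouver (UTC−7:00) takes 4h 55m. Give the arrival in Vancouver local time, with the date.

3:39 PM on Jul 29

Convert departure to UTC: 4:40 AM − 12:00 = 4:40 PM UTC on Jul 28.
Add 6 hours and 25 minutes leg 1 → 11:05 PM UTC.
Add 5 hours 15 minutes layover in Marquesas → 4:20 AM UTC (Jul 29).
Add 7 hours 7 minutes leg 2 → 11:27 AM UTC.
Add 6 hours 17 minutes layover in Lord Howe Island → 5:44 PM UTC.
Add 4 hours 55 minutes leg 3 → 10:39 PM UTC.
Vancouver is UTC−7:00, so local arrival = 10:39 PM − 7:00 = 3:39 PM on Jul 29.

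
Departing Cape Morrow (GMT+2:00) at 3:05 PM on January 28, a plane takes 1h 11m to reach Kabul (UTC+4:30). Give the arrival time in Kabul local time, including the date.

Convert departure to UTC: 3:05 PM − 2:00 = 1:05 PM UTC on Jan 28.
Add 1 hour and 11 minutes travel time → 2:16 PM UTC.
Kabul is UTC+4:30, so local arrival = 2:16 PM + 4:30 = 6:46 PM on Jan 28.

6:46 PM on Jan 28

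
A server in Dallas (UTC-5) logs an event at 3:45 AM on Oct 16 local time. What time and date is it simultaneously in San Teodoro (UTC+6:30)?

3:15 PM on October 16

In UTC: 3:45 AM + 5:00 = 8:45 AM on Oct 16.
San Teodoro is UTC+6:30: 8:45 AM + 6:30 = 3:15 PM on Oct 16.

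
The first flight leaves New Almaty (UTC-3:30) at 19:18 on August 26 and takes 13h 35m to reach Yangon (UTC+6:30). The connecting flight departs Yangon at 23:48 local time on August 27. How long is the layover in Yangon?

4 hours 55 minutes

Convert departure to UTC: 19:18 + 3:30 = 22:48 UTC on Aug 26.
Add 13 hours 35 minutes flight time → 12:23 UTC (Aug 27).
Yangon is UTC+6:30, so local arrival = 12:23 + 6:30 = 18:53 on Aug 27.
Layover = 23:48 − 18:53 = 4 hours 55 minutes.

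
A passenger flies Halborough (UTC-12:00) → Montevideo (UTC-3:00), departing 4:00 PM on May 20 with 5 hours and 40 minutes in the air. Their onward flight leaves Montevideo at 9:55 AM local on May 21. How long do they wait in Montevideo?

3 hours 15 minutes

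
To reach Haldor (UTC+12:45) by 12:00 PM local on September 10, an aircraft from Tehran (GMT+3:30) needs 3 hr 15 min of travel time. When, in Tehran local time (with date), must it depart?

11:30 PM on September 9

Target arrival in UTC: 12:00 PM − 12:45 = 11:15 PM on Sep 9.
Subtract 3 hours and 15 minutes → departure 8:00 PM UTC on Sep 9.
Tehran is UTC+3:30: 8:00 PM + 3:30 = 11:30 PM on Sep 9.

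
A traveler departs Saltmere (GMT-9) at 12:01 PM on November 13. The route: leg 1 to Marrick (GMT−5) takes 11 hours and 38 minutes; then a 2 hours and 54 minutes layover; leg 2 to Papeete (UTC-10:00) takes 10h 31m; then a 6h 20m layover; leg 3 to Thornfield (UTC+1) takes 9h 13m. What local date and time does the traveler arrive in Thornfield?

Convert departure to UTC: 12:01 PM + 9:00 = 9:01 PM UTC on Nov 13.
Add 11 hours 38 minutes leg 1 → 8:39 AM UTC (Nov 14).
Add 2 hours and 54 minutes layover in Marrick → 11:33 AM UTC.
Add 10 hours 31 minutes leg 2 → 10:04 PM UTC.
Add 6 hours and 20 minutes layover in Papeete → 4:24 AM UTC (Nov 15).
Add 9 hours 13 minutes leg 3 → 1:37 PM UTC.
Thornfield is UTC+1:00, so local arrival = 1:37 PM + 1:00 = 2:37 PM on Nov 15.

2:37 PM on November 15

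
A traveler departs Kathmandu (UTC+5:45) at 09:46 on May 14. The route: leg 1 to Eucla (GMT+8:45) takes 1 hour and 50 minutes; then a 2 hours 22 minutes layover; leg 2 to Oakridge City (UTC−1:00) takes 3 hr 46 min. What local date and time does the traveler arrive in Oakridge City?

10:59 on May 14

Convert departure to UTC: 09:46 − 5:45 = 04:01 UTC on May 14.
Add 1 hour and 50 minutes leg 1 → 05:51 UTC.
Add 2 hours 22 minutes layover in Eucla → 08:13 UTC.
Add 3 hours 46 minutes leg 2 → 11:59 UTC.
Oakridge City is UTC−1:00, so local arrival = 11:59 − 1:00 = 10:59 on May 14.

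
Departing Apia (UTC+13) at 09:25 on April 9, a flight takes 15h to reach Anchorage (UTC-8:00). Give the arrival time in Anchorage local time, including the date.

03:25 on April 9

Convert departure to UTC: 09:25 − 13:00 = 20:25 UTC on Apr 8.
Add 15 hours travel time → 11:25 UTC (Apr 9).
Anchorage is UTC−8:00, so local arrival = 11:25 − 8:00 = 03:25 on Apr 9.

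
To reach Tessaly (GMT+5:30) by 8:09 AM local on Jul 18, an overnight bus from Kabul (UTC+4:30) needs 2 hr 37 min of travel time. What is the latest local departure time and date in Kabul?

Target arrival in UTC: 8:09 AM − 5:30 = 2:39 AM on Jul 18.
Subtract 2 hours and 37 minutes → departure 12:02 AM UTC on Jul 18.
Kabul is UTC+4:30: 12:02 AM + 4:30 = 4:32 AM on Jul 18.

4:32 AM on Jul 18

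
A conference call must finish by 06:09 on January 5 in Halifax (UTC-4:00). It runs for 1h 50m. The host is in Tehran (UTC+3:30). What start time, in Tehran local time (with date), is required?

Target end time in UTC: 06:09 + 4:00 = 10:09 on Jan 5.
Subtract 1 hour 50 minutes → start 08:19 UTC on Jan 5.
Tehran is UTC+3:30: 08:19 + 3:30 = 11:49 on Jan 5.

11:49 on Jan 5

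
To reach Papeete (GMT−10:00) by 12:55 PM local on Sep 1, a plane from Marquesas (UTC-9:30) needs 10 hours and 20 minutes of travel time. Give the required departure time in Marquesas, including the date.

3:05 AM on September 1

Target arrival in UTC: 12:55 PM + 10:00 = 10:55 PM on Sep 1.
Subtract 10 hours and 20 minutes → departure 12:35 PM UTC on Sep 1.
Marquesas is UTC−9:30: 12:35 PM − 9:30 = 3:05 AM on Sep 1.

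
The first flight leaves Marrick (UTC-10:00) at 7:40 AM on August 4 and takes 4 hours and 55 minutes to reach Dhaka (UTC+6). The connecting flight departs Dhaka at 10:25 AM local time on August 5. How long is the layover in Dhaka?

Convert departure to UTC: 7:40 AM + 10:00 = 5:40 PM UTC on Aug 4.
Add 4 hours 55 minutes flight time → 10:35 PM UTC.
Dhaka is UTC+6:00, so local arrival = 10:35 PM + 6:00 = 4:35 AM on Aug 5.
Layover = 10:25 AM − 4:35 AM = 5 hours 50 minutes.

5 hours 50 minutes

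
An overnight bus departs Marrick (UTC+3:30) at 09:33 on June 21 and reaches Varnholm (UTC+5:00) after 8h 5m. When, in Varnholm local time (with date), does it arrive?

19:08 on June 21

Convert departure to UTC: 09:33 − 3:30 = 06:03 UTC on Jun 21.
Add 8 hours 5 minutes travel time → 14:08 UTC.
Varnholm is UTC+5:00, so local arrival = 14:08 + 5:00 = 19:08 on Jun 21.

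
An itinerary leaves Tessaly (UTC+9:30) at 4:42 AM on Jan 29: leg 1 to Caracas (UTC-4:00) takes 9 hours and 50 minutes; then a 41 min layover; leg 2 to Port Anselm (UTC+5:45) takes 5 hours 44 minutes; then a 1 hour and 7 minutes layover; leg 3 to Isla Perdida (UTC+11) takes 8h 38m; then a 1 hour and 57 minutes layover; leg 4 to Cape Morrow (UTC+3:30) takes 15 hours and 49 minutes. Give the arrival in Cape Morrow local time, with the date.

6:28 PM on January 30

Convert departure to UTC: 4:42 AM − 9:30 = 7:12 PM UTC on Jan 28.
Add 9 hours 50 minutes leg 1 → 5:02 AM UTC (Jan 29).
Add 41 minutes layover in Caracas → 5:43 AM UTC.
Add 5 hours 44 minutes leg 2 → 11:27 AM UTC.
Add 1 hour 7 minutes layover in Port Anselm → 12:34 PM UTC.
Add 8 hours 38 minutes leg 3 → 9:12 PM UTC.
Add 1 hour and 57 minutes layover in Isla Perdida → 11:09 PM UTC.
Add 15 hours and 49 minutes leg 4 → 2:58 PM UTC (Jan 30).
Cape Morrow is UTC+3:30, so local arrival = 2:58 PM + 3:30 = 6:28 PM on Jan 30.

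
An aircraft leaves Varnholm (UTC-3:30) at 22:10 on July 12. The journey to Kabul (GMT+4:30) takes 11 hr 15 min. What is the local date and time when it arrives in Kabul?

17:25 on July 13

Convert departure to UTC: 22:10 + 3:30 = 01:40 UTC on Jul 13.
Add 11 hours 15 minutes travel time → 12:55 UTC.
Kabul is UTC+4:30, so local arrival = 12:55 + 4:30 = 17:25 on Jul 13.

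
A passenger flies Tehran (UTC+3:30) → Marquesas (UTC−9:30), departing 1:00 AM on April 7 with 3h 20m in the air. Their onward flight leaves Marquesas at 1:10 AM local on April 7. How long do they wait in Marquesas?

Convert departure to UTC: 1:00 AM − 3:30 = 9:30 PM UTC on Apr 6.
Add 3 hours 20 minutes flight time → 12:50 AM UTC (Apr 7).
Marquesas is UTC−9:30, so local arrival = 12:50 AM − 9:30 = 3:20 PM on Apr 6.
Layover = 1:10 AM − 3:20 PM (+1 day) = 9 hours 50 minutes.

9 hours 50 minutes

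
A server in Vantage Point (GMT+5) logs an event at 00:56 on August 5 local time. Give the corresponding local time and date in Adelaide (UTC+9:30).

05:26 on Aug 5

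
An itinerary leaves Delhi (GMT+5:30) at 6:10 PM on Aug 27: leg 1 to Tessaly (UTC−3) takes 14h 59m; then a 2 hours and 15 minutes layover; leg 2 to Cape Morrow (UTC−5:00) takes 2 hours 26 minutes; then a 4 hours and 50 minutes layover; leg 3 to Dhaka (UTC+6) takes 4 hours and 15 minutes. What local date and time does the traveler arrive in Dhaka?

Convert departure to UTC: 6:10 PM − 5:30 = 12:40 PM UTC on Aug 27.
Add 14 hours 59 minutes leg 1 → 3:39 AM UTC (Aug 28).
Add 2 hours 15 minutes layover in Tessaly → 5:54 AM UTC.
Add 2 hours 26 minutes leg 2 → 8:20 AM UTC.
Add 4 hours 50 minutes layover in Cape Morrow → 1:10 PM UTC.
Add 4 hours and 15 minutes leg 3 → 5:25 PM UTC.
Dhaka is UTC+6:00, so local arrival = 5:25 PM + 6:00 = 11:25 PM on Aug 28.

11:25 PM on August 28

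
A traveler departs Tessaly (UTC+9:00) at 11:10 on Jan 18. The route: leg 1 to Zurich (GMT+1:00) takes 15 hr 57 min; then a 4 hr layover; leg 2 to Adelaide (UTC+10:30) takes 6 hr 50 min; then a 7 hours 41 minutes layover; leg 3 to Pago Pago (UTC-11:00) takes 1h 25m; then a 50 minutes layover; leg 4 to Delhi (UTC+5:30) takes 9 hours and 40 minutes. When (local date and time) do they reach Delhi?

Convert departure to UTC: 11:10 − 9:00 = 02:10 UTC on Jan 18.
Add 15 hours and 57 minutes leg 1 → 18:07 UTC.
Add 4 hours layover in Zurich → 22:07 UTC.
Add 6 hours and 50 minutes leg 2 → 04:57 UTC (Jan 19).
Add 7 hours and 41 minutes layover in Adelaide → 12:38 UTC.
Add 1 hour 25 minutes leg 3 → 14:03 UTC.
Add 50 minutes layover in Pago Pago → 14:53 UTC.
Add 9 hours 40 minutes leg 4 → 00:33 UTC (Jan 20).
Delhi is UTC+5:30, so local arrival = 00:33 + 5:30 = 06:03 on Jan 20.

06:03 on January 20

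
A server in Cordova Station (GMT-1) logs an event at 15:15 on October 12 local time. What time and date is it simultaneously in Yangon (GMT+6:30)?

22:45 on October 12

Yangon is 7:30 ahead of Cordova Station.
Shift by the zone difference: 15:15 + 7:30 = 22:45 on Oct 12 in Yangon.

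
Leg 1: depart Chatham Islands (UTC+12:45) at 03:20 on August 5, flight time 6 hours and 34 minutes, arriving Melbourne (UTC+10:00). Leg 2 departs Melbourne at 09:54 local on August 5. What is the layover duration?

2 hours 45 minutes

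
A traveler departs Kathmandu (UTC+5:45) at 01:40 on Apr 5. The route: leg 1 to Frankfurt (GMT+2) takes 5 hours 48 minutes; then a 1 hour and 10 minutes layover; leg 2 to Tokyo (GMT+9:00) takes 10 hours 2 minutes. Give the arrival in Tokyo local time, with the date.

Convert departure to UTC: 01:40 − 5:45 = 19:55 UTC on Apr 4.
Add 5 hours 48 minutes leg 1 → 01:43 UTC (Apr 5).
Add 1 hour and 10 minutes layover in Frankfurt → 02:53 UTC.
Add 10 hours and 2 minutes leg 2 → 12:55 UTC.
Tokyo is UTC+9:00, so local arrival = 12:55 + 9:00 = 21:55 on Apr 5.

21:55 on April 5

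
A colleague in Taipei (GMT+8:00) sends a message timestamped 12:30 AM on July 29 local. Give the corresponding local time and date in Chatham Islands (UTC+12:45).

Chatham Islands is 4:45 ahead of Taipei.
Shift by the zone difference: 12:30 AM + 4:45 = 5:15 AM on Jul 29 in Chatham Islands.

5:15 AM on July 29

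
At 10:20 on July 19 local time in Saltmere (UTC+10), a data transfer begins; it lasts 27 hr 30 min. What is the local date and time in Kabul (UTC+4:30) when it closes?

Convert start to UTC: 10:20 − 10:00 = 00:20 UTC on Jul 19.
Add 27 hours 30 minutes duration → 03:50 UTC (Jul 20).
Kabul is UTC+4:30, so local end time = 03:50 + 4:30 = 08:20 on Jul 20.

08:20 on July 20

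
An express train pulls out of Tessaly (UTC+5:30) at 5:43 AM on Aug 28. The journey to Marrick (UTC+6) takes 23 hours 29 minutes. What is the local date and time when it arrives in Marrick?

Convert departure to UTC: 5:43 AM − 5:30 = 12:13 AM UTC on Aug 28.
Add 23 hours and 29 minutes travel time → 11:42 PM UTC.
Marrick is UTC+6:00, so local arrival = 11:42 PM + 6:00 = 5:42 AM on Aug 29.

5:42 AM on Aug 29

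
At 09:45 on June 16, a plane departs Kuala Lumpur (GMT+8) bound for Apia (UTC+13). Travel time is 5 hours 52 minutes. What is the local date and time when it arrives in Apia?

Apia is 5:00 ahead of Kuala Lumpur.
After 5 hours 52 minutes it is 15:37 in Kuala Lumpur.
Shift by the zone difference: 15:37 + 5:00 = 20:37 on Jun 16 in Apia.

20:37 on June 16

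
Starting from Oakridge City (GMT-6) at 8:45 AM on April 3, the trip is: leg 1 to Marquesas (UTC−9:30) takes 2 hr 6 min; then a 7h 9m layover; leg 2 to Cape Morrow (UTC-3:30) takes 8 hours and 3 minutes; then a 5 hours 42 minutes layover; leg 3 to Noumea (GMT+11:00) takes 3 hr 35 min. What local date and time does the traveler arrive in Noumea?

Convert departure to UTC: 8:45 AM + 6:00 = 2:45 PM UTC on Apr 3.
Add 2 hours and 6 minutes leg 1 → 4:51 PM UTC.
Add 7 hours and 9 minutes layover in Marquesas → 12:00 AM UTC (Apr 4).
Add 8 hours 3 minutes leg 2 → 8:03 AM UTC.
Add 5 hours and 42 minutes layover in Cape Morrow → 1:45 PM UTC.
Add 3 hours 35 minutes leg 3 → 5:20 PM UTC.
Noumea is UTC+11:00, so local arrival = 5:20 PM + 11:00 = 4:20 AM on Apr 5.

4:20 AM on April 5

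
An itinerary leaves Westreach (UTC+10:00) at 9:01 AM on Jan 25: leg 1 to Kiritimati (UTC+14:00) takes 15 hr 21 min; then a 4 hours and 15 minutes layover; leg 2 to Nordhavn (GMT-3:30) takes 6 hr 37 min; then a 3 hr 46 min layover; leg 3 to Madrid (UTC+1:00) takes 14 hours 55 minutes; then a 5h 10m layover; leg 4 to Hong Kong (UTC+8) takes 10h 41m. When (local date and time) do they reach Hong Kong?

Convert departure to UTC: 9:01 AM − 10:00 = 11:01 PM UTC on Jan 24.
Add 15 hours 21 minutes leg 1 → 2:22 PM UTC (Jan 25).
Add 4 hours and 15 minutes layover in Kiritimati → 6:37 PM UTC.
Add 6 hours and 37 minutes leg 2 → 1:14 AM UTC (Jan 26).
Add 3 hours 46 minutes layover in Nordhavn → 5:00 AM UTC.
Add 14 hours 55 minutes leg 3 → 7:55 PM UTC.
Add 5 hours and 10 minutes layover in Madrid → 1:05 AM UTC (Jan 27).
Add 10 hours 41 minutes leg 4 → 11:46 AM UTC.
Hong Kong is UTC+8:00, so local arrival = 11:46 AM + 8:00 = 7:46 PM on Jan 27.

7:46 PM on January 27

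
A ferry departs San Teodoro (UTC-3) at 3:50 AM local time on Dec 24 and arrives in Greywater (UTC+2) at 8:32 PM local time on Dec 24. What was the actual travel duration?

11 hours 42 minutes

Greywater is 5:00 ahead of San Teodoro.
Clock-face elapsed time (ignoring zones) is 16 hours 42 minutes.
Actual elapsed = 16 hours 42 minutes − 5:00 = 11 hours 42 minutes.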